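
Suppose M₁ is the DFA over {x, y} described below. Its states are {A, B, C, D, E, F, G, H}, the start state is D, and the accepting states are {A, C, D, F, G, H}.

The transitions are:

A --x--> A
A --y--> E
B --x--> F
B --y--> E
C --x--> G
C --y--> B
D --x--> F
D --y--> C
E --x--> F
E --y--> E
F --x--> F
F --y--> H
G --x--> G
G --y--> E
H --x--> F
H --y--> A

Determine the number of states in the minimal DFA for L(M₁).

Every state is reachable, so we keep all 8.
Start with accepting vs non-accepting: {A,C,D,F,G,H} | {B,E}.
Split {A,C,D,F,G,H} by δ(·,y) → {A,C,G} and {D,F,H}.
Refine {D,F,H} on symbol y: members go to different blocks, giving {D,H} and {F}.
The partition is now stable with 4 blocks: {A,C,G} | {B,E} | {D,H} | {F}.

4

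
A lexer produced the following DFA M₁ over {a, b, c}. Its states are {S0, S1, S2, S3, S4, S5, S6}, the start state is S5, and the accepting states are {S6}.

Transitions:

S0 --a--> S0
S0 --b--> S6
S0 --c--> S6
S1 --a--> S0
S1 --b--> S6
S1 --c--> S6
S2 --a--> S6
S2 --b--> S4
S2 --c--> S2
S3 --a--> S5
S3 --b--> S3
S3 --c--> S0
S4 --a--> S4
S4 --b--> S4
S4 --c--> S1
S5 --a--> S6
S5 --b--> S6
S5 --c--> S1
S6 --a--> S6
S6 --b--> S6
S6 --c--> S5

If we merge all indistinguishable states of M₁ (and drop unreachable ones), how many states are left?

3

Reachable states from the start: {S0,S1,S5,S6}. Unreachable: {S2,S3,S4} — drop them.
Start with accepting vs non-accepting: {S6} | {S0,S1,S5}.
Split {S0,S1,S5} by δ(·,a) → {S0,S1} and {S5}.
The partition is now stable with 3 blocks: {S6} | {S0,S1} | {S5}.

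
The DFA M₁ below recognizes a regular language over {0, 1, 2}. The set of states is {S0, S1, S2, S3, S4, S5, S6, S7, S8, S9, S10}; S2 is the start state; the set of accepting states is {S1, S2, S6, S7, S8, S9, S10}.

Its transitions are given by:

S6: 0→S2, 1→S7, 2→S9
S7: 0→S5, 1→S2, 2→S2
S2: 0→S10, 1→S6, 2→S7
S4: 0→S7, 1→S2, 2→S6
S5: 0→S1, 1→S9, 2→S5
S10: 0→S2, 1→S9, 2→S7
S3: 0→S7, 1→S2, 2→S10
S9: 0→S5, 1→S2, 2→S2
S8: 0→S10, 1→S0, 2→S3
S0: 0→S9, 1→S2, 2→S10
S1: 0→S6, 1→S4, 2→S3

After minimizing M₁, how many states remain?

6

Reachable states from the start: {S1,S2,S3,S4,S5,S6,S7,S9,S10}. Unreachable: {S0,S8} — drop them.
Start with accepting vs non-accepting: {S1,S2,S6,S7,S9,S10} | {S3,S4,S5}.
Split {S1,S2,S6,S7,S9,S10} by δ(·,0) → {S1,S2,S6,S10} and {S7,S9}.
Split {S1,S2,S6,S10} by δ(·,1) → {S6,S10} and {S1} and {S2}.
On input 0, block {S3,S4,S5} splits into {S3,S4} and {S5}.
The partition is now stable with 6 blocks: {S6,S10} | {S3,S4} | {S7,S9} | {S1} | {S2} | {S5}.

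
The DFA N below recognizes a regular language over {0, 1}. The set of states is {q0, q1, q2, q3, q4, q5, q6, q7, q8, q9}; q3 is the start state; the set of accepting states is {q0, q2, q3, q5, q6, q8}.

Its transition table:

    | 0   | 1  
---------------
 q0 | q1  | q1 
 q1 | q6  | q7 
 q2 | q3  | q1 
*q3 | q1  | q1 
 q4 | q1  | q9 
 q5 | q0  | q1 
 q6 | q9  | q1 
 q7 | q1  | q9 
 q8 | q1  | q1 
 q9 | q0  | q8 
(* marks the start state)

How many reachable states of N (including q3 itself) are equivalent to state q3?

3

States {q2,q4,q5} cannot be reached from the start state, so discard them.
Initial partition by acceptance: {q0,q3,q6,q8} | {q1,q7,q9}.
Refine {q1,q7,q9} on symbol 0: members go to different blocks, giving {q1,q9} and {q7}.
Refine {q1,q9} on symbol 1: members go to different blocks, giving {q1} and {q9}.
Split {q0,q3,q6,q8} by δ(·,0) → {q0,q3,q8} and {q6}.
Stable partition: {q0,q3,q8} | {q1} | {q7} | {q9} | {q6} — 5 equivalence classes.
The equivalence class containing q3 is {q0,q3,q8}, of size 3.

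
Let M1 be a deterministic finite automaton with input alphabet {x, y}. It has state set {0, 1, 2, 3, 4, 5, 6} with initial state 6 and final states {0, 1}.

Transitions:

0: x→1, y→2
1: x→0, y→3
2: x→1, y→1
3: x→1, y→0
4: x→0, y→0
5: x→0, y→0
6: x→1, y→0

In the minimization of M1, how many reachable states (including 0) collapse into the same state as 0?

First remove the unreachable states {4,5}; 5 states remain.
P0 = {0,1} | {2,3,6}.
Stable partition: {0,1} | {2,3,6} — 2 equivalence classes.
State 0 belongs to the block {0,1}, which has 2 states.

2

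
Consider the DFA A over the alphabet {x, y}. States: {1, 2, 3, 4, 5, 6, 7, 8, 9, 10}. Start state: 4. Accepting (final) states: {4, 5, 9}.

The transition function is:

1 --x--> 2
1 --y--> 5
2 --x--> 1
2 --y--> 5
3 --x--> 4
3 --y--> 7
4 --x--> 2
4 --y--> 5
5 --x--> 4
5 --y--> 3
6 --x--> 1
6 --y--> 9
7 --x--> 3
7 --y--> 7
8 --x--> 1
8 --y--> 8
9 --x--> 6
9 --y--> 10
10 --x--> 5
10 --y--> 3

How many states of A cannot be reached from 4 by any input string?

4

BFS from 4 reaches {1, 2, 3, 4, 5, 7}; the 4 state(s) 6, 8, 9, 10 are never visited.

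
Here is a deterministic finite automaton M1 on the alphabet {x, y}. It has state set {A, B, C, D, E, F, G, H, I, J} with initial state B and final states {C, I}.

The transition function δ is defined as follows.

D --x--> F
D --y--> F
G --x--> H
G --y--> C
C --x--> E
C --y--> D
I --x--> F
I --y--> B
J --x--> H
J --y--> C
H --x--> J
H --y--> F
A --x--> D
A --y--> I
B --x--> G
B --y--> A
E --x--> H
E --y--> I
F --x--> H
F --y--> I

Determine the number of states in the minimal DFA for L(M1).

Every state is reachable, so we keep all 10.
Initial partition by acceptance: {C,I} | {A,B,D,E,F,G,H,J}.
On input y, block {A,B,D,E,F,G,H,J} splits into {A,E,F,G,J} and {B,D,H}.
No further refinement is possible. Final partition (3 blocks): {C,I} | {A,E,F,G,J} | {B,D,H}.

3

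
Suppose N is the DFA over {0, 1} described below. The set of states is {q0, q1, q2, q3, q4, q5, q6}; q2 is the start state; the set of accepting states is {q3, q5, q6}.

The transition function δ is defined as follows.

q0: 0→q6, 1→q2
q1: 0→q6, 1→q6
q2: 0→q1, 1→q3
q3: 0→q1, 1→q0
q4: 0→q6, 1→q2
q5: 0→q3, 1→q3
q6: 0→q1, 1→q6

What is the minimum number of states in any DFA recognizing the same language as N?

States {q4,q5} cannot be reached from the start state, so discard them.
Initial partition by acceptance: {q3,q6} | {q0,q1,q2}.
Refine {q3,q6} on symbol 1: members go to different blocks, giving {q3} and {q6}.
Refine {q0,q1,q2} on symbol 0: members go to different blocks, giving {q0,q1} and {q2}.
Refine {q0,q1} on symbol 1: members go to different blocks, giving {q0} and {q1}.
Stable partition: {q3} | {q0} | {q6} | {q2} | {q1} — 5 equivalence classes.

5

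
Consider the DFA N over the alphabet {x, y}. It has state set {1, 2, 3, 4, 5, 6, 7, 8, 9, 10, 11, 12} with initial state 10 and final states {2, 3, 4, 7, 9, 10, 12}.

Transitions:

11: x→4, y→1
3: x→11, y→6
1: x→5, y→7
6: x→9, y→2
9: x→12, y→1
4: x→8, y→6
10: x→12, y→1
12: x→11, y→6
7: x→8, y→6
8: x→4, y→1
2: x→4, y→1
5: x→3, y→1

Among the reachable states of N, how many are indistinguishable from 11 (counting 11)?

All states are reachable from the start state.
P0 = {2,3,4,7,9,10,12} | {1,5,6,8,11}.
Refine {2,3,4,7,9,10,12} on symbol x: members go to different blocks, giving {3,4,7,12} and {2,9,10}.
Refine {1,5,6,8,11} on symbol x: members go to different blocks, giving {5,8,11} and {1} and {6}.
No further refinement is possible. Final partition (5 blocks): {3,4,7,12} | {5,8,11} | {2,9,10} | {1} | {6}.
State 11 belongs to the block {5,8,11}, which has 3 states.

3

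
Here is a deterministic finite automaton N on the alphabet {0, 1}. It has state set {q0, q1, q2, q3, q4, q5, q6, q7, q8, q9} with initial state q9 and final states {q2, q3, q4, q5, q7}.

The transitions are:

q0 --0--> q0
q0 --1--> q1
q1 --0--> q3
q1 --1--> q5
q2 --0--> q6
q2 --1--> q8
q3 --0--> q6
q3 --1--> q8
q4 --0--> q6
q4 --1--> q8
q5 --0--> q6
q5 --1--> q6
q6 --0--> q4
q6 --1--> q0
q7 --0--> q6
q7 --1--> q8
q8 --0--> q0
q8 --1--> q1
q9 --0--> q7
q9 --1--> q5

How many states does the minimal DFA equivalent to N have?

5

Reachable states from the start: {q0,q1,q3,q4,q5,q6,q7,q8,q9}. Unreachable: {q2} — drop them.
Initial partition by acceptance: {q3,q4,q5,q7} | {q0,q1,q6,q8,q9}.
Split {q0,q1,q6,q8,q9} by δ(·,0) → {q1,q6,q9} and {q0,q8}.
Split {q3,q4,q5,q7} by δ(·,1) → {q3,q4,q7} and {q5}.
Split {q1,q6,q9} by δ(·,1) → {q1,q9} and {q6}.
Stable partition: {q3,q4,q7} | {q1,q9} | {q0,q8} | {q5} | {q6} — 5 equivalence classes.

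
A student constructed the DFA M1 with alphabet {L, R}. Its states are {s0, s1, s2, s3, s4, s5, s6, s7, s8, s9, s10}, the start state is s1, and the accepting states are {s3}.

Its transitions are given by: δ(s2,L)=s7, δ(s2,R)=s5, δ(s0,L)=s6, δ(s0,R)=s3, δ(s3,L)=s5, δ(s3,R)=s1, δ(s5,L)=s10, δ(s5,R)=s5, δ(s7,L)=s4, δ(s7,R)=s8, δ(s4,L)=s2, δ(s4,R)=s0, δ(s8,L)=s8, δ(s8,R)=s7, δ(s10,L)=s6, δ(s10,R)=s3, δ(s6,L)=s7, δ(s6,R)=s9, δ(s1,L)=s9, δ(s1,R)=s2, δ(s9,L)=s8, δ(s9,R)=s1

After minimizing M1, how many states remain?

All states are reachable from the start state.
Start with accepting vs non-accepting: {s3} | {s0,s1,s2,s4,s5,s6,s7,s8,s9,s10}.
Split {s0,s1,s2,s4,s5,s6,s7,s8,s9,s10} by δ(·,R) → {s1,s2,s4,s5,s6,s7,s8,s9} and {s0,s10}.
Refine {s1,s2,s4,s5,s6,s7,s8,s9} on symbol L: members go to different blocks, giving {s1,s2,s4,s6,s7,s8,s9} and {s5}.
On input R, block {s1,s2,s4,s6,s7,s8,s9} splits into {s1,s6,s7,s8,s9} and {s2} and {s4}.
On input L, block {s1,s6,s7,s8,s9} splits into {s1,s6,s8,s9} and {s7}.
On input L, block {s1,s6,s8,s9} splits into {s1,s8,s9} and {s6}.
Split {s1,s8,s9} by δ(·,R) → {s1} and {s8} and {s9}.
Stable partition: {s3} | {s1} | {s0,s10} | {s5} | {s2} | {s4} | {s7} | {s6} | {s8} | {s9} — 10 equivalence classes.

10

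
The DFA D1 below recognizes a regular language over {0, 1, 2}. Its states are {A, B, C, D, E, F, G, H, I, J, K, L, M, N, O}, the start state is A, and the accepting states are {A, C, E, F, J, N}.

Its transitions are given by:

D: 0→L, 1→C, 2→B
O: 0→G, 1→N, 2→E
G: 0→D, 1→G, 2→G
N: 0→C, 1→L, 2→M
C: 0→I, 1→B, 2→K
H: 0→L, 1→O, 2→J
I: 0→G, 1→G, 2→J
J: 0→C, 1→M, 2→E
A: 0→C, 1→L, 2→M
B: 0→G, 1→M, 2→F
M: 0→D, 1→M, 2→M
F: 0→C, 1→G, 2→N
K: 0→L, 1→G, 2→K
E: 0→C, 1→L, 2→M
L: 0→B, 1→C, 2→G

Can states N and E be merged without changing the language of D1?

First remove the unreachable states {H,O}; 13 states remain.
Initial partition by acceptance: {A,C,E,F,J,N} | {B,D,G,I,K,L,M}.
Refine {A,C,E,F,J,N} on symbol 0: members go to different blocks, giving {A,E,F,J,N} and {C}.
Refine {A,E,F,J,N} on symbol 2: members go to different blocks, giving {A,E,N} and {F,J}.
On input 1, block {B,D,G,I,K,L,M} splits into {B,G,I,K,M} and {D,L}.
On input 0, block {B,G,I,K,M} splits into {G,K,M} and {B,I}.
Refine {D,L} on symbol 0: members go to different blocks, giving {D} and {L}.
Split {G,K,M} by δ(·,0) → {G,M} and {K}.
The partition is now stable with 8 blocks: {A,E,N} | {G,M} | {C} | {F,J} | {D} | {B,I} | {L} | {K}.
N and E lie in the same block of the stable partition, so they are equivalent — no string distinguishes them.

Yes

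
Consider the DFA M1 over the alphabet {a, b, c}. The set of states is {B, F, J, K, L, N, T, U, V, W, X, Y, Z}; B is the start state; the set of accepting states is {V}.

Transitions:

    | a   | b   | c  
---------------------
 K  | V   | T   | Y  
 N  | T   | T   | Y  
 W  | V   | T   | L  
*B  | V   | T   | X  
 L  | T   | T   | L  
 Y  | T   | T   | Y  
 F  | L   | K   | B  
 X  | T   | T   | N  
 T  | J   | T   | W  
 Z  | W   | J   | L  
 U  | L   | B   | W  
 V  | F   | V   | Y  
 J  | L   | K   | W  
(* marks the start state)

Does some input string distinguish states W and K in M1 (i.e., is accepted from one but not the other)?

States {U,Z} cannot be reached from the start state, so discard them.
Start with accepting vs non-accepting: {V} | {B,F,J,K,L,N,T,W,X,Y}.
Refine {B,F,J,K,L,N,T,W,X,Y} on symbol a: members go to different blocks, giving {F,J,L,N,T,X,Y} and {B,K,W}.
Refine {F,J,L,N,T,X,Y} on symbol b: members go to different blocks, giving {L,N,T,X,Y} and {F,J}.
Split {L,N,T,X,Y} by δ(·,a) → {L,N,X,Y} and {T}.
Stable partition: {V} | {L,N,X,Y} | {B,K,W} | {F,J} | {T} — 5 equivalence classes.
W and K lie in the same block of the stable partition, so they are equivalent — no string distinguishes them.

No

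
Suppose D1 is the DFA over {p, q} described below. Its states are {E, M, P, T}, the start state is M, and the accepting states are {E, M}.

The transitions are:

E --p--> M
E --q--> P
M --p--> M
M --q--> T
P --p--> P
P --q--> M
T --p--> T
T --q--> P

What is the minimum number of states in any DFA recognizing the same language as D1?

3

First remove the unreachable states {E}; 3 states remain.
Start with accepting vs non-accepting: {M} | {P,T}.
Split {P,T} by δ(·,q) → {P} and {T}.
Stable partition: {M} | {P} | {T} — 3 equivalence classes.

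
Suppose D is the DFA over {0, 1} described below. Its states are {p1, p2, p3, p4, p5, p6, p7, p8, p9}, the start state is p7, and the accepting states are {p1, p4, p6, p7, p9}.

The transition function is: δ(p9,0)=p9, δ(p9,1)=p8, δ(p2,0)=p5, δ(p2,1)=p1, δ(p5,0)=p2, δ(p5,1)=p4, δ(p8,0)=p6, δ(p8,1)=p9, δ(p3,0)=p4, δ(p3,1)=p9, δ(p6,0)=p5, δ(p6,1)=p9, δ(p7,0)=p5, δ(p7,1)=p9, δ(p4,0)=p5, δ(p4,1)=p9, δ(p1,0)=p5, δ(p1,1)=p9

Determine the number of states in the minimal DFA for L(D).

States {p3} cannot be reached from the start state, so discard them.
Start with accepting vs non-accepting: {p1,p4,p6,p7,p9} | {p2,p5,p8}.
On input 0, block {p1,p4,p6,p7,p9} splits into {p1,p4,p6,p7} and {p9}.
On input 0, block {p2,p5,p8} splits into {p2,p5} and {p8}.
The partition is now stable with 4 blocks: {p1,p4,p6,p7} | {p2,p5} | {p9} | {p8}.

4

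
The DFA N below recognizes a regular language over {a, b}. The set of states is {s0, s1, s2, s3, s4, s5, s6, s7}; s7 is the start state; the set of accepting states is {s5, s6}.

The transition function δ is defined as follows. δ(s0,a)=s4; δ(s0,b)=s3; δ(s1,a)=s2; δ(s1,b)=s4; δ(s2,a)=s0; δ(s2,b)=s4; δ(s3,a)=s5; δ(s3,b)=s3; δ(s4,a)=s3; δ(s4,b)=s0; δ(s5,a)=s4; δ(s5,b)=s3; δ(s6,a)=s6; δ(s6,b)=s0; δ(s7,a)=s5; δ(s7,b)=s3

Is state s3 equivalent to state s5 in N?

Reachable states from the start: {s0,s3,s4,s5,s7}. Unreachable: {s1,s2,s6} — drop them.
P0 = {s5} | {s0,s3,s4,s7}.
Split {s0,s3,s4,s7} by δ(·,a) → {s0,s4} and {s3,s7}.
Refine {s0,s4} on symbol a: members go to different blocks, giving {s0} and {s4}.
The partition is now stable with 4 blocks: {s5} | {s0} | {s3,s7} | {s4}.
s3 and s5 end up in different blocks, so they are distinguishable. For instance, the string 'ε' is accepted from only s5.

No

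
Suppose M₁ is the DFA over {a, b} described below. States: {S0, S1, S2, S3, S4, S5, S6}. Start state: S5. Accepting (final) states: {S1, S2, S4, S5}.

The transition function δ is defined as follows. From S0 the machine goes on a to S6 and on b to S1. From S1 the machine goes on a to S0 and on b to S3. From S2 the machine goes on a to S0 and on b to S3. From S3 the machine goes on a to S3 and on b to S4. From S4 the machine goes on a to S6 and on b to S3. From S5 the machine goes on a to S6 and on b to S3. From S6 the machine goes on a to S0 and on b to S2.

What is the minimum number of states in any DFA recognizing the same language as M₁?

Initial partition by acceptance: {S1,S2,S4,S5} | {S0,S3,S6}.
Stable partition: {S1,S2,S4,S5} | {S0,S3,S6} — 2 equivalence classes.

2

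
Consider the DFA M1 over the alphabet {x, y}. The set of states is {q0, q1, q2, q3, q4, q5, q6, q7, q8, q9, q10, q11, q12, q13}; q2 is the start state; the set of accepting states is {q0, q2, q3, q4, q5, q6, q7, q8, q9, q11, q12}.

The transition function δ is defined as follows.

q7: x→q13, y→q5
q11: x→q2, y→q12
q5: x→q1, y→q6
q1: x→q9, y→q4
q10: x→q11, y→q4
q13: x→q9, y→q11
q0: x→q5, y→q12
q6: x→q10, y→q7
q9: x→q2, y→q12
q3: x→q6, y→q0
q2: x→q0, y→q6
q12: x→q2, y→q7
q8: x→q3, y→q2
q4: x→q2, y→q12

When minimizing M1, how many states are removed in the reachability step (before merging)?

Starting at q2 and following transitions, the reachable set is {q0, q1, q2, q4, q5, q6, q7, q9, q10, q11, q12, q13}. That leaves q3, q8 unreachable — 2 in total.

2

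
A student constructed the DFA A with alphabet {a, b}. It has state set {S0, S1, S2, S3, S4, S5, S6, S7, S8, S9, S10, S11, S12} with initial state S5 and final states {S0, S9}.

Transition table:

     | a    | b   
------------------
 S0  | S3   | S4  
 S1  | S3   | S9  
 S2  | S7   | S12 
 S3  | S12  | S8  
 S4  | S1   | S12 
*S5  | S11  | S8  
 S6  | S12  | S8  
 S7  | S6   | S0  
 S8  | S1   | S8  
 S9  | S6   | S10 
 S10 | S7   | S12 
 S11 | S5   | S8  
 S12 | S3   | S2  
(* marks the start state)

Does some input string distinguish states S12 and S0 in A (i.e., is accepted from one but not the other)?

All states are reachable from the start state.
Start with accepting vs non-accepting: {S0,S9} | {S1,S2,S3,S4,S5,S6,S7,S8,S10,S11,S12}.
On input b, block {S1,S2,S3,S4,S5,S6,S7,S8,S10,S11,S12} splits into {S2,S3,S4,S5,S6,S8,S10,S11,S12} and {S1,S7}.
Refine {S2,S3,S4,S5,S6,S8,S10,S11,S12} on symbol a: members go to different blocks, giving {S3,S5,S6,S11,S12} and {S2,S4,S8,S10}.
Split {S2,S4,S8,S10} by δ(·,b) → {S2,S4,S10} and {S8}.
Split {S3,S5,S6,S11,S12} by δ(·,b) → {S3,S5,S6,S11} and {S12}.
On input a, block {S3,S5,S6,S11} splits into {S3,S6} and {S5,S11}.
Stable partition: {S0,S9} | {S3,S6} | {S1,S7} | {S2,S4,S10} | {S8} | {S12} | {S5,S11} — 7 equivalence classes.
S12 and S0 end up in different blocks, so they are distinguishable. For instance, the string 'ε' is accepted from only S0.

Yes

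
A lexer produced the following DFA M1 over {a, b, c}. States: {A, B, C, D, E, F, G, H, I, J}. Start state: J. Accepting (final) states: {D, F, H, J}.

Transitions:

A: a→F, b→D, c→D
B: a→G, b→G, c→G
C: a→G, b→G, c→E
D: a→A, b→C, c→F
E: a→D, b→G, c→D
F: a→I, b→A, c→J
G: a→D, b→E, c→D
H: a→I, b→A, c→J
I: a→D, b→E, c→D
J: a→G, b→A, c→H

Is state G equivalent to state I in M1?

Reachable states from the start: {A,C,D,E,F,G,H,I,J}. Unreachable: {B} — drop them.
Initial partition by acceptance: {D,F,H,J} | {A,C,E,G,I}.
Refine {A,C,E,G,I} on symbol a: members go to different blocks, giving {A,E,G,I} and {C}.
Split {D,F,H,J} by δ(·,b) → {F,H,J} and {D}.
Split {A,E,G,I} by δ(·,a) → {E,G,I} and {A}.
The partition is now stable with 5 blocks: {F,H,J} | {E,G,I} | {C} | {D} | {A}.
G and I lie in the same block of the stable partition, so they are equivalent — no string distinguishes them.

Yes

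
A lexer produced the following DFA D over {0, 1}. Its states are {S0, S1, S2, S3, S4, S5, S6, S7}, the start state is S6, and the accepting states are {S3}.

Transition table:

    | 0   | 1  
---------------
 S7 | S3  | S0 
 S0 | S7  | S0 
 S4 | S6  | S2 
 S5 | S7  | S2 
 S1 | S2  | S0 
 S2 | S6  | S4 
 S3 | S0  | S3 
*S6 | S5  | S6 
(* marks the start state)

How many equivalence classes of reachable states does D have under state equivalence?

6

First remove the unreachable states {S1}; 7 states remain.
P0 = {S3} | {S0,S2,S4,S5,S6,S7}.
Split {S0,S2,S4,S5,S6,S7} by δ(·,0) → {S0,S2,S4,S5,S6} and {S7}.
Split {S0,S2,S4,S5,S6} by δ(·,0) → {S2,S4,S6} and {S0,S5}.
Refine {S2,S4,S6} on symbol 0: members go to different blocks, giving {S2,S4} and {S6}.
Split {S0,S5} by δ(·,1) → {S0} and {S5}.
Stable partition: {S3} | {S2,S4} | {S7} | {S0} | {S6} | {S5} — 6 equivalence classes.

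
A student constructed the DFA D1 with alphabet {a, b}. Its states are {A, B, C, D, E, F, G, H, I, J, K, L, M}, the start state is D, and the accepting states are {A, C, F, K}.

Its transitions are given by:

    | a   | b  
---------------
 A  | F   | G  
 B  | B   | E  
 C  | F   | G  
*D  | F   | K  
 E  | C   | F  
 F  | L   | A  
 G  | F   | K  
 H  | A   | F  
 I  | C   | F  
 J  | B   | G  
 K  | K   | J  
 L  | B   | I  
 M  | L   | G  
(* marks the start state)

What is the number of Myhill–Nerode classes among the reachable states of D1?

7

States {H,M} cannot be reached from the start state, so discard them.
P0 = {A,C,F,K} | {B,D,E,G,I,J,L}.
Refine {A,C,F,K} on symbol a: members go to different blocks, giving {A,C,K} and {F}.
Refine {A,C,K} on symbol a: members go to different blocks, giving {A,C} and {K}.
Split {B,D,E,G,I,J,L} by δ(·,a) → {B,J,L} and {D,G} and {E,I}.
Split {B,J,L} by δ(·,b) → {B,L} and {J}.
Stable partition: {A,C} | {B,L} | {F} | {K} | {D,G} | {E,I} | {J} — 7 equivalence classes.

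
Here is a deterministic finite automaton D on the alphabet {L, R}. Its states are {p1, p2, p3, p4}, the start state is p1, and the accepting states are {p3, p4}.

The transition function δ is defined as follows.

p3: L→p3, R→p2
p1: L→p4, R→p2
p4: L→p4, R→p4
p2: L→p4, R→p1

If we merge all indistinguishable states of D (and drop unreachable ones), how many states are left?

2

First remove the unreachable states {p3}; 3 states remain.
Initial partition by acceptance: {p4} | {p1,p2}.
Stable partition: {p4} | {p1,p2} — 2 equivalence classes.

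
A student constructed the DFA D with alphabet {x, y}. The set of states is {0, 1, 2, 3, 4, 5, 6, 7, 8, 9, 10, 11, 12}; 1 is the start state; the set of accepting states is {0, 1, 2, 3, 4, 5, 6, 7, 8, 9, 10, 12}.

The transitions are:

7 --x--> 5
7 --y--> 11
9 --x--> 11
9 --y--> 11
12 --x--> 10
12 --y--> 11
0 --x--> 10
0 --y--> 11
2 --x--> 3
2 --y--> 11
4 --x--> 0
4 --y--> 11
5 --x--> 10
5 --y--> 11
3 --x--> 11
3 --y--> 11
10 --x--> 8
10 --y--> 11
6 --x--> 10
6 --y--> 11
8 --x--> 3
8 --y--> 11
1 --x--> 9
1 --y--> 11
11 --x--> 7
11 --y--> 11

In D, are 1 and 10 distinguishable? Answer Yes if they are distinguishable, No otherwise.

Yes

States {0,2,4,6,12} cannot be reached from the start state, so discard them.
Start with accepting vs non-accepting: {1,3,5,7,8,9,10} | {11}.
Refine {1,3,5,7,8,9,10} on symbol x: members go to different blocks, giving {1,5,7,8,10} and {3,9}.
Split {1,5,7,8,10} by δ(·,x) → {5,7,10} and {1,8}.
Split {5,7,10} by δ(·,x) → {5,7} and {10}.
On input x, block {5,7} splits into {5} and {7}.
Stable partition: {5} | {11} | {3,9} | {1,8} | {10} | {7} — 6 equivalence classes.
1 and 10 end up in different blocks, so they are distinguishable. For instance, the string 'xx' is accepted from only 10.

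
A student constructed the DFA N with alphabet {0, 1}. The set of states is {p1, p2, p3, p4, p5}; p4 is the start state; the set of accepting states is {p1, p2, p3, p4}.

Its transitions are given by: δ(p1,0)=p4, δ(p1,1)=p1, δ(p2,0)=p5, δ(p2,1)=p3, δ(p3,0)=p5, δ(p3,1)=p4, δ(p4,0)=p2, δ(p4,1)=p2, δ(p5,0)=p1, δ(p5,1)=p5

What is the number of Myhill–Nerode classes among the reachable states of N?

All states are reachable from the start state.
P0 = {p1,p2,p3,p4} | {p5}.
On input 0, block {p1,p2,p3,p4} splits into {p1,p4} and {p2,p3}.
Split {p1,p4} by δ(·,0) → {p1} and {p4}.
Refine {p2,p3} on symbol 1: members go to different blocks, giving {p2} and {p3}.
No further refinement is possible. Final partition (5 blocks): {p1} | {p5} | {p2} | {p4} | {p3}.

5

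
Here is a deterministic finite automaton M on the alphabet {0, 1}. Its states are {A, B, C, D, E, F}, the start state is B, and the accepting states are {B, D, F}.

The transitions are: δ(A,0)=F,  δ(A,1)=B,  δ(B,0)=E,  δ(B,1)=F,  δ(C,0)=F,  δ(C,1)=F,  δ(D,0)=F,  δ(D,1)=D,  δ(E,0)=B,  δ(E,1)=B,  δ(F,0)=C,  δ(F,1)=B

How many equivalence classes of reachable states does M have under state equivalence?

First remove the unreachable states {A,D}; 4 states remain.
P0 = {B,F} | {C,E}.
No further refinement is possible. Final partition (2 blocks): {B,F} | {C,E}.

2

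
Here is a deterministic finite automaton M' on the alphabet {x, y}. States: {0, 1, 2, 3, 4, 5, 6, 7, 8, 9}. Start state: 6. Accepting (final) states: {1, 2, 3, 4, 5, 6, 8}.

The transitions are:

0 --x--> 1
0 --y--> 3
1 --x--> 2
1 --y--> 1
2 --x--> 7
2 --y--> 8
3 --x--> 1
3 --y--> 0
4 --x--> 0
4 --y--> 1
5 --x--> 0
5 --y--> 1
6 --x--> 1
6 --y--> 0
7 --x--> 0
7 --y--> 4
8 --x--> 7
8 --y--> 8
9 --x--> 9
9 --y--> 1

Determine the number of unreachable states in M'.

2

Starting at 6 and following transitions, the reachable set is {0, 1, 2, 3, 4, 6, 7, 8}. That leaves 5, 9 unreachable — 2 in total.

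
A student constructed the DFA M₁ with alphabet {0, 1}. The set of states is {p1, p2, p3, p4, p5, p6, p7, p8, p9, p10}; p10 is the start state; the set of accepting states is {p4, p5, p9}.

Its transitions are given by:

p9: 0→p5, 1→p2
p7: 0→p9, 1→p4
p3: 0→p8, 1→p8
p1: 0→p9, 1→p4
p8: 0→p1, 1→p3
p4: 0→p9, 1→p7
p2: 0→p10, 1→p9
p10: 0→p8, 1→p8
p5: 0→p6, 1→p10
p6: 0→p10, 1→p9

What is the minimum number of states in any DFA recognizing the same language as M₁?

P0 = {p4,p5,p9} | {p1,p2,p3,p6,p7,p8,p10}.
Split {p4,p5,p9} by δ(·,0) → {p4,p9} and {p5}.
Split {p4,p9} by δ(·,0) → {p4} and {p9}.
Refine {p1,p2,p3,p6,p7,p8,p10} on symbol 0: members go to different blocks, giving {p2,p3,p6,p8,p10} and {p1,p7}.
On input 0, block {p2,p3,p6,p8,p10} splits into {p2,p3,p6,p10} and {p8}.
On input 0, block {p2,p3,p6,p10} splits into {p2,p6} and {p3,p10}.
No further refinement is possible. Final partition (7 blocks): {p4} | {p2,p6} | {p5} | {p9} | {p1,p7} | {p8} | {p3,p10}.

7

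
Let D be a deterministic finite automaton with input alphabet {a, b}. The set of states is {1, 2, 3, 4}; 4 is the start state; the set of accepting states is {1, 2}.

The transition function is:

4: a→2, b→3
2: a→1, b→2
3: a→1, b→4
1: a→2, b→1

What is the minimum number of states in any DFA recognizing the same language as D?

Every state is reachable, so we keep all 4.
Initial partition by acceptance: {1,2} | {3,4}.
Stable partition: {1,2} | {3,4} — 2 equivalence classes.

2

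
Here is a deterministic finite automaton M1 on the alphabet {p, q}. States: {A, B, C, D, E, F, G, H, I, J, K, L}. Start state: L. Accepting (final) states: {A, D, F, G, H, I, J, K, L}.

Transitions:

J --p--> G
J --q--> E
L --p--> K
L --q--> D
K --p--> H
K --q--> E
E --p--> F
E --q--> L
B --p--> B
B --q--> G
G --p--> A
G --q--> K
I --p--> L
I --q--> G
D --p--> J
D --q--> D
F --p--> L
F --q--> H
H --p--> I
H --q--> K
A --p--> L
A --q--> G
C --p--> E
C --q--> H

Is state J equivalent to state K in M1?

Reachable states from the start: {A,D,E,F,G,H,I,J,K,L}. Unreachable: {B,C} — drop them.
Initial partition by acceptance: {A,D,F,G,H,I,J,K,L} | {E}.
On input q, block {A,D,F,G,H,I,J,K,L} splits into {A,D,F,G,H,I,L} and {J,K}.
Split {A,D,F,G,H,I,L} by δ(·,p) → {A,F,G,H,I} and {D,L}.
Refine {A,F,G,H,I} on symbol p: members go to different blocks, giving {A,F,I} and {G,H}.
Stable partition: {A,F,I} | {E} | {J,K} | {D,L} | {G,H} — 5 equivalence classes.
J and K lie in the same block of the stable partition, so they are equivalent — no string distinguishes them.

Yes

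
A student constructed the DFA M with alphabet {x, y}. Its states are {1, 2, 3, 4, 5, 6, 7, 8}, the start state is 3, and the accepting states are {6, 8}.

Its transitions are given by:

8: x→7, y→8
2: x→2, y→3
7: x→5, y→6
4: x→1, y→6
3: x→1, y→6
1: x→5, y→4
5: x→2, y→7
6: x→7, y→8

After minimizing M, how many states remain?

3

P0 = {6,8} | {1,2,3,4,5,7}.
On input y, block {1,2,3,4,5,7} splits into {1,2,5} and {3,4,7}.
No further refinement is possible. Final partition (3 blocks): {6,8} | {1,2,5} | {3,4,7}.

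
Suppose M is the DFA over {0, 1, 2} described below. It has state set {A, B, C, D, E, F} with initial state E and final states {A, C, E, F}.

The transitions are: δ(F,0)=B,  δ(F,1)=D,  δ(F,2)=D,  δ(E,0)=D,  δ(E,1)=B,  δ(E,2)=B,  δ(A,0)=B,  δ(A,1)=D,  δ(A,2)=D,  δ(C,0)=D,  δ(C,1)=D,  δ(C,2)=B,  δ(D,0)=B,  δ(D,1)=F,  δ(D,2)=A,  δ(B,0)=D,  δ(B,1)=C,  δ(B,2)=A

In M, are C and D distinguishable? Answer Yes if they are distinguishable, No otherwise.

Start with accepting vs non-accepting: {A,C,E,F} | {B,D}.
The partition is now stable with 2 blocks: {A,C,E,F} | {B,D}.
C and D end up in different blocks, so they are distinguishable. For instance, the string 'ε' is accepted from only C.

Yes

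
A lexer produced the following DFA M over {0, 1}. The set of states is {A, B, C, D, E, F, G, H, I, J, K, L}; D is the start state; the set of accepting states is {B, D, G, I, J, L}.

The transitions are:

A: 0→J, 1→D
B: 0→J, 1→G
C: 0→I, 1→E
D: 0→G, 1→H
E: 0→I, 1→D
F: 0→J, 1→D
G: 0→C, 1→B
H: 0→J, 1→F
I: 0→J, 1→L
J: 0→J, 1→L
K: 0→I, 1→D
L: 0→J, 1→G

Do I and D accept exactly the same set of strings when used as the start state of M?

States {A,K} cannot be reached from the start state, so discard them.
Initial partition by acceptance: {B,D,G,I,J,L} | {C,E,F,H}.
Refine {B,D,G,I,J,L} on symbol 0: members go to different blocks, giving {B,D,I,J,L} and {G}.
Refine {B,D,I,J,L} on symbol 0: members go to different blocks, giving {B,I,J,L} and {D}.
Split {B,I,J,L} by δ(·,1) → {B,L} and {I,J}.
Split {C,E,F,H} by δ(·,1) → {C,H} and {E,F}.
The partition is now stable with 6 blocks: {B,L} | {C,H} | {G} | {D} | {I,J} | {E,F}.
I and D end up in different blocks, so they are distinguishable. For instance, the string '1' is accepted from only I.

No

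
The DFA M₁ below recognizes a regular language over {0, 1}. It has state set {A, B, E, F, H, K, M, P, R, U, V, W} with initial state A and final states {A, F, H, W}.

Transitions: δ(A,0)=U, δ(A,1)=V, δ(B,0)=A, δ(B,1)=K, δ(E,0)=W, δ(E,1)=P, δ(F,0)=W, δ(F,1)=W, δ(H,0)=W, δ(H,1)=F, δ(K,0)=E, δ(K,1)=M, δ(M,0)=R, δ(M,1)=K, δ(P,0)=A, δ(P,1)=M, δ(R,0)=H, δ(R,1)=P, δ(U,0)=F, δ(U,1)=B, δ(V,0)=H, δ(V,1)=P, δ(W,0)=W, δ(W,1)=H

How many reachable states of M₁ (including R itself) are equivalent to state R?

4

Every state is reachable, so we keep all 12.
Start with accepting vs non-accepting: {A,F,H,W} | {B,E,K,M,P,R,U,V}.
Split {A,F,H,W} by δ(·,0) → {F,H,W} and {A}.
Refine {B,E,K,M,P,R,U,V} on symbol 0: members go to different blocks, giving {E,R,U,V} and {B,P} and {K,M}.
Stable partition: {F,H,W} | {E,R,U,V} | {A} | {B,P} | {K,M} — 5 equivalence classes.
The equivalence class containing R is {E,R,U,V}, of size 4.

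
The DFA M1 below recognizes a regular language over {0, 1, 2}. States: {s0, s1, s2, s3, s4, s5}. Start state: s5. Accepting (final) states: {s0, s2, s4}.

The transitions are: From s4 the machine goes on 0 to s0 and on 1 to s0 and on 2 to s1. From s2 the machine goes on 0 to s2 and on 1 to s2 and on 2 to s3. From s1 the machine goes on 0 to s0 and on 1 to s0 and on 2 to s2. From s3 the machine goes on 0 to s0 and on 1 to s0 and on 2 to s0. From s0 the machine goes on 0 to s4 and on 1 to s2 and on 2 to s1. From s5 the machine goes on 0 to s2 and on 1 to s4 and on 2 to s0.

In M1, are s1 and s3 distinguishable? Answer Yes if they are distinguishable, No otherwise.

No

P0 = {s0,s2,s4} | {s1,s3,s5}.
No further refinement is possible. Final partition (2 blocks): {s0,s2,s4} | {s1,s3,s5}.
s1 and s3 lie in the same block of the stable partition, so they are equivalent — no string distinguishes them.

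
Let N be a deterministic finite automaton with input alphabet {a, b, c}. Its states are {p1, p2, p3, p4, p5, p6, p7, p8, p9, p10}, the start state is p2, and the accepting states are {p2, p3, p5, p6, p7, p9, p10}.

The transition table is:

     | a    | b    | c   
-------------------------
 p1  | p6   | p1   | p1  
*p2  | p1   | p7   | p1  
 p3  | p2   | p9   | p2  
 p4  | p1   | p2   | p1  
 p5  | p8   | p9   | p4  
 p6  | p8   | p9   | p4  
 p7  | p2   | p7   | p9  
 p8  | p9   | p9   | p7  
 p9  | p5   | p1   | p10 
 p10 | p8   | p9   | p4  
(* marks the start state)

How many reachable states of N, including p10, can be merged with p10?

3

States {p3} cannot be reached from the start state, so discard them.
Initial partition by acceptance: {p2,p5,p6,p7,p9,p10} | {p1,p4,p8}.
On input a, block {p2,p5,p6,p7,p9,p10} splits into {p2,p5,p6,p10} and {p7,p9}.
Split {p1,p4,p8} by δ(·,a) → {p1} and {p4} and {p8}.
Split {p2,p5,p6,p10} by δ(·,a) → {p5,p6,p10} and {p2}.
Split {p7,p9} by δ(·,a) → {p7} and {p9}.
No further refinement is possible. Final partition (7 blocks): {p5,p6,p10} | {p1} | {p7} | {p4} | {p8} | {p2} | {p9}.
State p10 belongs to the block {p5,p6,p10}, which has 3 states.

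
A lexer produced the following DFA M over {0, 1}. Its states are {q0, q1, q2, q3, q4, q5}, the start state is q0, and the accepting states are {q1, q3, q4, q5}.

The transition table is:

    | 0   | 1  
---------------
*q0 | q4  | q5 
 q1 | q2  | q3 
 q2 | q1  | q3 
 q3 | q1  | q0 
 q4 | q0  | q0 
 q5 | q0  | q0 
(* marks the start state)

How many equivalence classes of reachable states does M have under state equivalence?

First remove the unreachable states {q1,q2,q3}; 3 states remain.
Start with accepting vs non-accepting: {q4,q5} | {q0}.
No further refinement is possible. Final partition (2 blocks): {q4,q5} | {q0}.

2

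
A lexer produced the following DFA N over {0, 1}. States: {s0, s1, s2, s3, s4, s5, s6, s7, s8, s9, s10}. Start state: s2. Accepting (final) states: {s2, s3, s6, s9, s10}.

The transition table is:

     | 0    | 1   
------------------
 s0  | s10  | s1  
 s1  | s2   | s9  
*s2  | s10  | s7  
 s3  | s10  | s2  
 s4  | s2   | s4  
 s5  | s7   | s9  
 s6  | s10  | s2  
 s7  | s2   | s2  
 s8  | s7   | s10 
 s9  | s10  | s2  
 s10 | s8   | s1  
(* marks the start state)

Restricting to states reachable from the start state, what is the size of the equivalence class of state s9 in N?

Reachable states from the start: {s1,s2,s7,s8,s9,s10}. Unreachable: {s0,s3,s4,s5,s6} — drop them.
Start with accepting vs non-accepting: {s2,s9,s10} | {s1,s7,s8}.
On input 0, block {s2,s9,s10} splits into {s2,s9} and {s10}.
On input 1, block {s2,s9} splits into {s2} and {s9}.
Refine {s1,s7,s8} on symbol 0: members go to different blocks, giving {s1,s7} and {s8}.
Refine {s1,s7} on symbol 1: members go to different blocks, giving {s1} and {s7}.
No further refinement is possible. Final partition (6 blocks): {s2} | {s1} | {s10} | {s9} | {s8} | {s7}.
State s9 belongs to the block {s9}, which has 1 states.

1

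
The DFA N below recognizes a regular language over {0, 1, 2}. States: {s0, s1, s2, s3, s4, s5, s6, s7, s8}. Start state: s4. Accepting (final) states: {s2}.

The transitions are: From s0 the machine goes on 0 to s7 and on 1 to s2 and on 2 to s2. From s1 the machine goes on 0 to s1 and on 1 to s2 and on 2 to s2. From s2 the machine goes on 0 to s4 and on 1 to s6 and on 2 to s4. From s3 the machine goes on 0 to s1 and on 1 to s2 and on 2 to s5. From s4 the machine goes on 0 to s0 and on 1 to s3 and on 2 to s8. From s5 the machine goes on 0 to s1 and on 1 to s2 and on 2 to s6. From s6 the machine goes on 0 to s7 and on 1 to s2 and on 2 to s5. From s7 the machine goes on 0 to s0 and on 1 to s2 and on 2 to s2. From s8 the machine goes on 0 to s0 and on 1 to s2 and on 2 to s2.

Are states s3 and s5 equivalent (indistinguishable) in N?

Yes

All states are reachable from the start state.
Initial partition by acceptance: {s2} | {s0,s1,s3,s4,s5,s6,s7,s8}.
Split {s0,s1,s3,s4,s5,s6,s7,s8} by δ(·,1) → {s0,s1,s3,s5,s6,s7,s8} and {s4}.
Refine {s0,s1,s3,s5,s6,s7,s8} on symbol 2: members go to different blocks, giving {s0,s1,s7,s8} and {s3,s5,s6}.
No further refinement is possible. Final partition (4 blocks): {s2} | {s0,s1,s7,s8} | {s4} | {s3,s5,s6}.
s3 and s5 lie in the same block of the stable partition, so they are equivalent — no string distinguishes them.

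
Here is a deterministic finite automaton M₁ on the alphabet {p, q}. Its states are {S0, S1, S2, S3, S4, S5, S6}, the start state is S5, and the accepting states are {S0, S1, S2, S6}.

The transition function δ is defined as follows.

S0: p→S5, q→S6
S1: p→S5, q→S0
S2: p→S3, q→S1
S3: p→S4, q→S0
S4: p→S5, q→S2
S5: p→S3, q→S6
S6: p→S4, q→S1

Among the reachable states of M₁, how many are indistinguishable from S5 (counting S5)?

P0 = {S0,S1,S2,S6} | {S3,S4,S5}.
The partition is now stable with 2 blocks: {S0,S1,S2,S6} | {S3,S4,S5}.
State S5 belongs to the block {S3,S4,S5}, which has 3 states.

3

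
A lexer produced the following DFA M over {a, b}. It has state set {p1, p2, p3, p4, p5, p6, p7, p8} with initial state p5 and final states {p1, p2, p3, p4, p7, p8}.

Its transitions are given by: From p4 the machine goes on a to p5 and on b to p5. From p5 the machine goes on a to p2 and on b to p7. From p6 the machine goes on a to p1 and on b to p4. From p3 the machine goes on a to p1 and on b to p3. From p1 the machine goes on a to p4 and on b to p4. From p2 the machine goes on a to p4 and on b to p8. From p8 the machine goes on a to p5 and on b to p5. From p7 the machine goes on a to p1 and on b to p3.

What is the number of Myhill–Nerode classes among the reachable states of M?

4

States {p6} cannot be reached from the start state, so discard them.
Start with accepting vs non-accepting: {p1,p2,p3,p4,p7,p8} | {p5}.
On input a, block {p1,p2,p3,p4,p7,p8} splits into {p1,p2,p3,p7} and {p4,p8}.
Split {p1,p2,p3,p7} by δ(·,a) → {p1,p2} and {p3,p7}.
The partition is now stable with 4 blocks: {p1,p2} | {p5} | {p4,p8} | {p3,p7}.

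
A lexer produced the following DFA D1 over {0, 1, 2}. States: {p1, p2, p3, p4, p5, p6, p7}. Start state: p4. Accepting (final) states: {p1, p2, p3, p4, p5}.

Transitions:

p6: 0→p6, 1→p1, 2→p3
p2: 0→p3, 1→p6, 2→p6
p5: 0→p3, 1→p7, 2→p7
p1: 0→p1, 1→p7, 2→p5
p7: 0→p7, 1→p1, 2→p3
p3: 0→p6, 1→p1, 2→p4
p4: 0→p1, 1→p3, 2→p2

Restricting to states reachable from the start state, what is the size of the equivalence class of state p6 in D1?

All states are reachable from the start state.
P0 = {p1,p2,p3,p4,p5} | {p6,p7}.
Split {p1,p2,p3,p4,p5} by δ(·,0) → {p1,p2,p4,p5} and {p3}.
Split {p1,p2,p4,p5} by δ(·,0) → {p1,p4} and {p2,p5}.
Split {p1,p4} by δ(·,1) → {p1} and {p4}.
The partition is now stable with 5 blocks: {p1} | {p6,p7} | {p3} | {p2,p5} | {p4}.
State p6 belongs to the block {p6,p7}, which has 2 states.

2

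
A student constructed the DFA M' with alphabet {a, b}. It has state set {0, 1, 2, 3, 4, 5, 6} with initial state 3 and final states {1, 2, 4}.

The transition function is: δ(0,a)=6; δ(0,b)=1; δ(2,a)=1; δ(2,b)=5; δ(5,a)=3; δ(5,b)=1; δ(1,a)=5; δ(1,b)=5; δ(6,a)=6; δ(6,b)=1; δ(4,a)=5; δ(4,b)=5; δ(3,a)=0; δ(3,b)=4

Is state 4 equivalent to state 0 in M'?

No

Reachable states from the start: {0,1,3,4,5,6}. Unreachable: {2} — drop them.
Start with accepting vs non-accepting: {1,4} | {0,3,5,6}.
Stable partition: {1,4} | {0,3,5,6} — 2 equivalence classes.
4 and 0 end up in different blocks, so they are distinguishable. For instance, the string 'ε' is accepted from only 4.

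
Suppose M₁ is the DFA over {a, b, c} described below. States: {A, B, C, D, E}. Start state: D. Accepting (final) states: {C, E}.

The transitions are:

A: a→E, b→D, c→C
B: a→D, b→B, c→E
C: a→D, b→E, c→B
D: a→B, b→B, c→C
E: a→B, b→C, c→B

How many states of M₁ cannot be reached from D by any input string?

BFS from D reaches {B, C, D, E}; the 1 state(s) A are never visited.

1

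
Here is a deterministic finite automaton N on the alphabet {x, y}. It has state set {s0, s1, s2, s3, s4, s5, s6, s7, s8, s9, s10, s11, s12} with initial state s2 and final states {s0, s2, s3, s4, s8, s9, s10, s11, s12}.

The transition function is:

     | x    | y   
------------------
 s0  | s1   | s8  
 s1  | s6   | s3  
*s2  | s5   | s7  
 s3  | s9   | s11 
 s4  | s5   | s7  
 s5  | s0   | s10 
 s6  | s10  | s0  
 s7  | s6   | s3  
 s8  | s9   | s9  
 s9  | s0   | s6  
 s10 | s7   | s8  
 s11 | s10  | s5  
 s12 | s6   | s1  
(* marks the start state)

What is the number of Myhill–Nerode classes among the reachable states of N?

States {s4,s12} cannot be reached from the start state, so discard them.
Start with accepting vs non-accepting: {s0,s2,s3,s8,s9,s10,s11} | {s1,s5,s6,s7}.
Refine {s0,s2,s3,s8,s9,s10,s11} on symbol x: members go to different blocks, giving {s3,s8,s9,s11} and {s0,s2,s10}.
Split {s3,s8,s9,s11} by δ(·,x) → {s3,s8} and {s9,s11}.
On input x, block {s1,s5,s6,s7} splits into {s1,s7} and {s5,s6}.
Split {s0,s2,s10} by δ(·,x) → {s0,s10} and {s2}.
The partition is now stable with 6 blocks: {s3,s8} | {s1,s7} | {s0,s10} | {s9,s11} | {s5,s6} | {s2}.

6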